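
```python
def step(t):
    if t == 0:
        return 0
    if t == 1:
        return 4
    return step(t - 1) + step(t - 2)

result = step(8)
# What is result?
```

Build up from base cases: step(0)=0, step(1)=4, step(2)=4, step(3)=8, step(4)=12, step(5)=20, step(6)=32, ..., step(8)=84

Answer: 84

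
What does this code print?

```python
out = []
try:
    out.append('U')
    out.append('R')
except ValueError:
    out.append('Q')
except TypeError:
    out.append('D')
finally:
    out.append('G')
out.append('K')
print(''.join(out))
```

Execution trace: 'U' (try body) → 'R' (try body, no exception) → 'G' (finally) → 'K' (after the try/except). Output: URGK

Answer: URGK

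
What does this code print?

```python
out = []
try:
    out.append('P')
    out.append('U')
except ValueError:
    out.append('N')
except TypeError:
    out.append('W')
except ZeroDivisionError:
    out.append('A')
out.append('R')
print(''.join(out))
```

Execution trace: 'P' (try body) → 'U' (try body, no exception) → 'R' (after the try/except). Output: PUR

Answer: PUR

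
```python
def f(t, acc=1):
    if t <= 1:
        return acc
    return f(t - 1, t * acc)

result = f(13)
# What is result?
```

Accumulator trace (n, acc): (13, 1) -> (12, 13) -> (11, 156) -> (10, 1716) -> (9, 17160) -> (8, 154440) -> (7, 1235520) -> (6, 8648640) -> (5, 51891840) -> (4, 259459200) -> (3, 1037836800) -> (2, 3113510400) -> (1, 6227020800) -> return 6227020800

Answer: 6227020800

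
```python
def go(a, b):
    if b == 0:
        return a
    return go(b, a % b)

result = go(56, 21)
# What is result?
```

go(56, 21) -> go(21, 14) -> go(14, 7) -> go(7, 0) -> 7

Answer: 7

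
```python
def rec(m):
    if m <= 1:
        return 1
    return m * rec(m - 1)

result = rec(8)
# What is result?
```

rec(8) = 8 * 7 * 6 * 5 * 4 * 3 * 2 * 1 = 40320

Answer: 40320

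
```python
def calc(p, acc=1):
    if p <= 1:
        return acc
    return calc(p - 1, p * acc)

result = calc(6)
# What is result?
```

Accumulator trace (n, acc): (6, 1) -> (5, 6) -> (4, 30) -> (3, 120) -> (2, 360) -> (1, 720) -> return 720

Answer: 720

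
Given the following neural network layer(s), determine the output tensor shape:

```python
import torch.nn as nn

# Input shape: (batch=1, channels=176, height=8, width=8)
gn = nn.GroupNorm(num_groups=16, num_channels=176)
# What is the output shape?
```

Input: (1, 176, 8, 8) -> Output: (1, 176, 8, 8)

Answer: (1, 176, 8, 8)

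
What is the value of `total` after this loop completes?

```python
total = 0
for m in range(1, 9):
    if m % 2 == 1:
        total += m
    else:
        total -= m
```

Add odd, subtract even
`total` takes the values: 0 → 1 → -1 → 2 → -2 → 3 → -3 → 4 → -4

Answer: -4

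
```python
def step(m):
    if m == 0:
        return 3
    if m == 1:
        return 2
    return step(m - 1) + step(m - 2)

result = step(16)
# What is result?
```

Build up from base cases: step(0)=3, step(1)=2, step(2)=5, step(3)=7, step(4)=12, step(5)=19, step(6)=31, ..., step(16)=3804

Answer: 3804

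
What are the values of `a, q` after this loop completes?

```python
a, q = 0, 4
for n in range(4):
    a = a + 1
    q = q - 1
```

a goes 0→4, q goes 4→0
`a, q` takes the values: (0, 4) → (1, 4) → (1, 3) → (2, 3) → (2, 2) → (3, 2) → (3, 1) → (4, 1) → (4, 0)

Answer: 4, 0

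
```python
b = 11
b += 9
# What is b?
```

Trace:
`b = 11` → b = 11
`b += 9` → b = 20
So b = 20

Answer: 20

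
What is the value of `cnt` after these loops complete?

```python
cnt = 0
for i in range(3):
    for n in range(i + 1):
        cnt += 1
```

Triangle: 1 + 2 + ... + 3
`cnt` takes the values: 0 → 1 → 2 → 3 → 4 → 5 → 6

Answer: 6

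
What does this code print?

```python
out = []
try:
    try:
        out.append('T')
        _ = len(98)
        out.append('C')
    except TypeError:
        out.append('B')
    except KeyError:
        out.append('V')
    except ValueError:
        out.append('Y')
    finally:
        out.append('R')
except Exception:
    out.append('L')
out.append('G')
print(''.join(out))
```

Execution trace: 'T' (inner try body) → 'B' (inner except TypeError) → 'R' (inner finally) → 'G' (after the try/except). Output: TBRG

Answer: TBRG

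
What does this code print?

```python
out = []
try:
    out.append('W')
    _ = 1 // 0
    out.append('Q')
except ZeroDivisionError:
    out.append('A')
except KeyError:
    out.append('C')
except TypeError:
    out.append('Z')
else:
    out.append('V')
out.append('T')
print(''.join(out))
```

Execution trace: 'W' (try body) → 'A' (except ZeroDivisionError) → 'T' (after the try/except). Output: WAT

Answer: WAT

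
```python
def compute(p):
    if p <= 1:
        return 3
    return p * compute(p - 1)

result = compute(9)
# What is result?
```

compute(9) = 9 * 8 * 7 * 6 * 5 * 4 * 3 * 2 * 3 = 1088640

Answer: 1088640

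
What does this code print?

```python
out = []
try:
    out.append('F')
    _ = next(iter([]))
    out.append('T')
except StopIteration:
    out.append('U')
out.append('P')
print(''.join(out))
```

Execution trace: 'F' (try body) → 'U' (except StopIteration) → 'P' (after the try/except). Output: FUP

Answer: FUP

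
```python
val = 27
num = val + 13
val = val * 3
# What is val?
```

Trace:
`val = 27` → val = 27
`num = val + 13` → num = 40
`val = val * 3` → val = 81
So val = 81

Answer: 81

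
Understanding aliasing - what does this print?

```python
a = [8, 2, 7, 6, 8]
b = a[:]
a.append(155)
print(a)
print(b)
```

Key concept: slice [:] creates copy.
Step by step:
`a = [8, 2, 7, 6, 8]` → a = [8, 2, 7, 6, 8]
`b = a[:]` → b = [8, 2, 7, 6, 8]
`a.append(155)` → a = [8, 2, 7, 6, 8, 155]
`print(a)` → prints [8, 2, 7, 6, 8, 155]
`print(b)` → prints [8, 2, 7, 6, 8]

Answer:
[8, 2, 7, 6, 8, 155]
[8, 2, 7, 6, 8]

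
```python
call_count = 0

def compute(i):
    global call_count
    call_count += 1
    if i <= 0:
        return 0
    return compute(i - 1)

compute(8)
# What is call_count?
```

Linear recursion stepping by 1: 9 calls from i=8 down to ≤0.

Answer: 9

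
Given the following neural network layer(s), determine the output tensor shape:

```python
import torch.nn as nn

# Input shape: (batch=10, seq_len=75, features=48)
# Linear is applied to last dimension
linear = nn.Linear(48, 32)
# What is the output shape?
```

Input: (10, 75, 48) -> Output: (10, 75, 32)

Answer: (10, 75, 32)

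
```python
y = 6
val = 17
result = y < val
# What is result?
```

Trace:
`y = 6` → y = 6
`val = 17` → val = 17
`result = y < val` → result = True
So result = True

Answer: True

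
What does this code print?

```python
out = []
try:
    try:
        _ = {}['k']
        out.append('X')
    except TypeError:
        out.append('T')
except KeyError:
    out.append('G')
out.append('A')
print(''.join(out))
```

Execution trace: 'G' (outer except KeyError) → 'A' (after the try/except). Output: GA

Answer: GA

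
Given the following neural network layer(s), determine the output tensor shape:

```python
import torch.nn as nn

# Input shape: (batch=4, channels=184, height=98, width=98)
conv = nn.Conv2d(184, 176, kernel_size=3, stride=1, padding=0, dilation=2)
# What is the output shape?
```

Input: (4, 184, 98, 98) -> Output: (4, 176, 94, 94)

Answer: (4, 176, 94, 94)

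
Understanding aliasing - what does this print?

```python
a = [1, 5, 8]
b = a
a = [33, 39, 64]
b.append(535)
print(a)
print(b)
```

Key concept: rebinding vs mutation: a is rebound to a new list, b still points at the original.
Step by step:
`a = [1, 5, 8]` → a = [1, 5, 8]
`b = a` → b = [1, 5, 8] (same object as a)
`a = [33, 39, 64]` → a = [33, 39, 64]
`b.append(535)` → b = [1, 5, 8, 535]
`print(a)` → prints [33, 39, 64]
`print(b)` → prints [1, 5, 8, 535]

Answer:
[33, 39, 64]
[1, 5, 8, 535]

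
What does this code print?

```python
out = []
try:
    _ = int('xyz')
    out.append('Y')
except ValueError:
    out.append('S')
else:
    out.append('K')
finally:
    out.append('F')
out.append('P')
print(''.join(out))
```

Execution trace: 'S' (except ValueError) → 'F' (finally) → 'P' (after the try/except). Output: SFP

Answer: SFP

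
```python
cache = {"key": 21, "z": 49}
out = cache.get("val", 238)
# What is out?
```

Trace:
`cache = {"key": 21, "z": 49}` → cache = {'key': 21, 'z': 49}
`out = cache.get("val", 238)` → out = 238
So out = 238

Answer: 238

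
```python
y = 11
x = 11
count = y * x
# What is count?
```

Trace:
`y = 11` → y = 11
`x = 11` → x = 11
`count = y * x` → count = 121
So count = 121

Answer: 121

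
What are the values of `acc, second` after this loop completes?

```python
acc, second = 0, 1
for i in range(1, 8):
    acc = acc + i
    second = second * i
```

Sum and factorial of 1 to 7
`acc, second` takes the values: (0, 1) → (1, 1) → (3, 1) → (3, 2) → (6, 2) → (6, 6) → (10, 6) → (10, 24) → (15, 24) → (15, 120) → (21, 120) → (21, 720) → (28, 720) → (28, 5040)

Answer: 28, 5040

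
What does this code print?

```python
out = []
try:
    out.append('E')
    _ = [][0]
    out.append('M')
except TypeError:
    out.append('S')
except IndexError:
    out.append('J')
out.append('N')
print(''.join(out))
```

Execution trace: 'E' (try body) → 'J' (except IndexError) → 'N' (after the try/except). Output: EJN

Answer: EJN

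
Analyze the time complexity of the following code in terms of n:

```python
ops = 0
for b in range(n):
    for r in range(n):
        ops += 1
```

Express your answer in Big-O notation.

Each loop level contributes: n × n. Multiplying the contributions gives O(n^2).

Answer: O(n^2)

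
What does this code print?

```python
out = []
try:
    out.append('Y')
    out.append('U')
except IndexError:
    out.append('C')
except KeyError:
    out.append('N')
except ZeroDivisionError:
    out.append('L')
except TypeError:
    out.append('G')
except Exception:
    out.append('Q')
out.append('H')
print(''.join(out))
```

Execution trace: 'Y' (try body) → 'U' (try body, no exception) → 'H' (after the try/except). Output: YUH

Answer: YUH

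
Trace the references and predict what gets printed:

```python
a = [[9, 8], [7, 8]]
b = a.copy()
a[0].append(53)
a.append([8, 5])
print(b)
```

Key concept: shallow copy with nested lists.
Step by step:
`a = [[9, 8], [7, 8]]` → a = [[9, 8], [7, 8]]
`b = a.copy()` → b = [[9, 8], [7, 8]]
`a[0].append(53)` → a = [[9, 8, 53], [7, 8]]; b = [[9, 8, 53], [7, 8]]
`a.append([8, 5])` → a = [[9, 8, 53], [7, 8], [8, 5]]
`print(b)` → prints [[9, 8, 53], [7, 8]]

Answer: [[9, 8, 53], [7, 8]]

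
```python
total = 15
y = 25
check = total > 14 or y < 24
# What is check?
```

Trace:
`total = 15` → total = 15
`y = 25` → y = 25
`check = total > 14 or y < 24` → check = True
So check = True

Answer: True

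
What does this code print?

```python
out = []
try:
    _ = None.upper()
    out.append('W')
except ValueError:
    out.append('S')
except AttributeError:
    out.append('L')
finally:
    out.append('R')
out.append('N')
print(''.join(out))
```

Execution trace: 'L' (except AttributeError) → 'R' (finally) → 'N' (after the try/except). Output: LRN

Answer: LRN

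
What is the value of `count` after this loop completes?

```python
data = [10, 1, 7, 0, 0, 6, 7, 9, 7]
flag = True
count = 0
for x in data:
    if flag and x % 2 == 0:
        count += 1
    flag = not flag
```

Count even values at even positions
`count` takes the values: 0 → 1 → 2

Answer: 2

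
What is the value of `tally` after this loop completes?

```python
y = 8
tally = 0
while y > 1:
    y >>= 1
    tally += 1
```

Count right shifts until 1
`tally` takes the values: 0 → 1 → 2 → 3

Answer: 3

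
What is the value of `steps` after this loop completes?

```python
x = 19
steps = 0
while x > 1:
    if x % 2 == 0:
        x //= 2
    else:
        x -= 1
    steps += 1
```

Steps to reduce 19 to 1
`steps` takes the values: 0 → 1 → 2 → 3 → 4 → 5 → 6

Answer: 6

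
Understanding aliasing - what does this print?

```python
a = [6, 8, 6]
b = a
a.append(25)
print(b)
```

Key concept: basic list aliasing.
Step by step:
`a = [6, 8, 6]` → a = [6, 8, 6]
`b = a` → b = [6, 8, 6] (same object as a)
`a.append(25)` → a = [6, 8, 6, 25] (same object as b); b = [6, 8, 6, 25] (same object as a)
`print(b)` → prints [6, 8, 6, 25]

Answer: [6, 8, 6, 25]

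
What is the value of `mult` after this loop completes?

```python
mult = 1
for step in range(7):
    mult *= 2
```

2^7 = 128
`mult` takes the values: 1 → 2 → 4 → 8 → 16 → 32 → 64 → 128

Answer: 128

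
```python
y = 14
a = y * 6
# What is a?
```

Trace:
`y = 14` → y = 14
`a = y * 6` → a = 84
So a = 84

Answer: 84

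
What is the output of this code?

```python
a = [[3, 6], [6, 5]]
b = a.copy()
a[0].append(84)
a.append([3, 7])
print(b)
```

Key concept: shallow copy with nested lists.
Step by step:
`a = [[3, 6], [6, 5]]` → a = [[3, 6], [6, 5]]
`b = a.copy()` → b = [[3, 6], [6, 5]]
`a[0].append(84)` → a = [[3, 6, 84], [6, 5]]; b = [[3, 6, 84], [6, 5]]
`a.append([3, 7])` → a = [[3, 6, 84], [6, 5], [3, 7]]
`print(b)` → prints [[3, 6, 84], [6, 5]]

Answer: [[3, 6, 84], [6, 5]]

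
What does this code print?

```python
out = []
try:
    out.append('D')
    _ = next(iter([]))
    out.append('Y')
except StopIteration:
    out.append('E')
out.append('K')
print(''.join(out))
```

Execution trace: 'D' (try body) → 'E' (except StopIteration) → 'K' (after the try/except). Output: DEK

Answer: DEK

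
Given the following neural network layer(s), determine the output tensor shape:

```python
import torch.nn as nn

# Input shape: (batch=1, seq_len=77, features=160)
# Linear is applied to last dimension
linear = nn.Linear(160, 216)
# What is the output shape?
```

Input: (1, 77, 160) -> Output: (1, 77, 216)

Answer: (1, 77, 216)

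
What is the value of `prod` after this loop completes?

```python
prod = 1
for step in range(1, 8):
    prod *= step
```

7! = 5040
`prod` takes the values: 1 → 2 → 6 → 24 → 120 → 720 → 5040

Answer: 5040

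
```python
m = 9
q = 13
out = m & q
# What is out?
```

Trace:
`m = 9` → m = 9
`q = 13` → q = 13
`out = m & q` → out = 9
So out = 9

Answer: 9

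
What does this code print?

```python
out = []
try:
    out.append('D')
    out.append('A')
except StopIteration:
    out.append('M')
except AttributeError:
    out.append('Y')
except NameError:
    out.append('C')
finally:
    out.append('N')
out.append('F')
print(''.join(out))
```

Execution trace: 'D' (try body) → 'A' (try body, no exception) → 'N' (finally) → 'F' (after the try/except). Output: DANF

Answer: DANF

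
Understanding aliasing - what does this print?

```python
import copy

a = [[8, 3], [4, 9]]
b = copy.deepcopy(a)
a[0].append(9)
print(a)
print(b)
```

Key concept: deep copy is fully independent.
Step by step:
`a = [[8, 3], [4, 9]]` → a = [[8, 3], [4, 9]]
`b = copy.deepcopy(a)` → b = [[8, 3], [4, 9]]
`a[0].append(9)` → a = [[8, 3, 9], [4, 9]]
`print(a)` → prints [[8, 3, 9], [4, 9]]
`print(b)` → prints [[8, 3], [4, 9]]

Answer:
[[8, 3, 9], [4, 9]]
[[8, 3], [4, 9]]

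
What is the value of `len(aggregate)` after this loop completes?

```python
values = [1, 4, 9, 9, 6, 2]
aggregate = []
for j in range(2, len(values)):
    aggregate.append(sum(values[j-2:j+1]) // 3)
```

Number of 3-element averages
`aggregate` takes the values: [] → [4] → [4, 7] → [4, 7, 8] → [4, 7, 8, 5]
So `len(aggregate)` = 4

Answer: 4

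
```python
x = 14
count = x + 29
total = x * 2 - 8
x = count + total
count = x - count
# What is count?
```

Trace:
`x = 14` → x = 14
`count = x + 29` → count = 43
`total = x * 2 - 8` → total = 20
`x = count + total` → x = 63
`count = x - count` → count = 20
So count = 20

Answer: 20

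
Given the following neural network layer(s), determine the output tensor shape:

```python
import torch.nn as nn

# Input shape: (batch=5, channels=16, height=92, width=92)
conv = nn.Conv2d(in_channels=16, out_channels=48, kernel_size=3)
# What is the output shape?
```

Input: (5, 16, 92, 92) -> Output: (5, 48, 90, 90)

Answer: (5, 48, 90, 90)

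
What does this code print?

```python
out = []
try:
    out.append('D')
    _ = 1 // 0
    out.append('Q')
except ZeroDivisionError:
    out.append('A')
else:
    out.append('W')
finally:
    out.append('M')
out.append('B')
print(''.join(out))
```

Execution trace: 'D' (try body) → 'A' (except ZeroDivisionError) → 'M' (finally) → 'B' (after the try/except). Output: DAMB

Answer: DAMB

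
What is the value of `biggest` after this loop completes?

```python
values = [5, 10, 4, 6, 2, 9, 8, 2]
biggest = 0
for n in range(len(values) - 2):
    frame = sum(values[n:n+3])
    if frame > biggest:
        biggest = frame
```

Max sum of 3-element window in [5, 10, 4, 6, 2, 9, 8, 2]
`biggest` takes the values: 0 → 19 → 20

Answer: 20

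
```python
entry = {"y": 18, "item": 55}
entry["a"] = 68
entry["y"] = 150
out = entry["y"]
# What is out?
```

Trace:
`entry = {"y": 18, "item": 55}` → entry = {'y': 18, 'item': 55}
`entry["a"] = 68` → entry = {'y': 18, 'item': 55, 'a': 68}
`entry["y"] = 150` → entry = {'y': 150, 'item': 55, 'a': 68}
`out = entry["y"]` → out = 150
So out = 150

Answer: 150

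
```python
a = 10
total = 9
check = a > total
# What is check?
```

Trace:
`a = 10` → a = 10
`total = 9` → total = 9
`check = a > total` → check = True
So check = True

Answer: True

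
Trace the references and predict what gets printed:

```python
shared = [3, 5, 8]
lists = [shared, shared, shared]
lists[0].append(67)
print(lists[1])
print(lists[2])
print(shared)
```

Key concept: list of same reference.
Step by step:
`shared = [3, 5, 8]` → shared = [3, 5, 8]
`lists = [shared, shared, shared]` → lists = [[3, 5, 8], [3, 5, 8], [3, 5, 8]]
`lists[0].append(67)` → shared = [3, 5, 8, 67]; lists = [[3, 5, 8, 67], [3, 5, 8, 67], [3, 5, 8, 67]]
`print(lists[1])` → prints [3, 5, 8, 67]
`print(lists[2])` → prints [3, 5, 8, 67]
`print(shared)` → prints [3, 5, 8, 67]

Answer:
[3, 5, 8, 67]
[3, 5, 8, 67]
[3, 5, 8, 67]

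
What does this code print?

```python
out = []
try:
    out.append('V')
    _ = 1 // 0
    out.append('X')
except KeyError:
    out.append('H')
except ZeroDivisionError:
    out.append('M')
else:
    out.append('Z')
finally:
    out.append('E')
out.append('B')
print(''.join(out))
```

Execution trace: 'V' (try body) → 'M' (except ZeroDivisionError) → 'E' (finally) → 'B' (after the try/except). Output: VMEB

Answer: VMEB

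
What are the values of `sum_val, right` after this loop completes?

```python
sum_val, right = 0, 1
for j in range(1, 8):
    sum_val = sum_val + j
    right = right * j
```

Sum and factorial of 1 to 7
`sum_val, right` takes the values: (0, 1) → (1, 1) → (3, 1) → (3, 2) → (6, 2) → (6, 6) → (10, 6) → (10, 24) → (15, 24) → (15, 120) → (21, 120) → (21, 720) → (28, 720) → (28, 5040)

Answer: 28, 5040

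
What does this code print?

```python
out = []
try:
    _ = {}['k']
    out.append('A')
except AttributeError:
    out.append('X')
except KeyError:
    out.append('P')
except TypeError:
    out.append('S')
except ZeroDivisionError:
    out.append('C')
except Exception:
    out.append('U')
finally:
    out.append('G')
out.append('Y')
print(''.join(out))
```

Execution trace: 'P' (except KeyError) → 'G' (finally) → 'Y' (after the try/except). Output: PGY

Answer: PGY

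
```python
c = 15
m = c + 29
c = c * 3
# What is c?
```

Trace:
`c = 15` → c = 15
`m = c + 29` → m = 44
`c = c * 3` → c = 45
So c = 45

Answer: 45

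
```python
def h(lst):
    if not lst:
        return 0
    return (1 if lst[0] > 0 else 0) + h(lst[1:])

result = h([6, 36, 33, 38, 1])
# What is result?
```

Count of positive elements in [6, 36, 33, 38, 1] = 5

Answer: 5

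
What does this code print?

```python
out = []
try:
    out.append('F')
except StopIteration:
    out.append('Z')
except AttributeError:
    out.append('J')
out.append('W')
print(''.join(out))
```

Execution trace: 'F' (try body, no exception) → 'W' (after the try/except). Output: FW

Answer: FW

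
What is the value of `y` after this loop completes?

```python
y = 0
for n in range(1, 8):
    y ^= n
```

XOR of 1 to 7
`y` takes the values: 0 → 1 → 3 → 0 → 4 → 1 → 7 → 0

Answer: 0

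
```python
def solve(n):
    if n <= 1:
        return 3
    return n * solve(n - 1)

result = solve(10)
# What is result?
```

solve(10) = 10 * 9 * 8 * 7 * 6 * 5 * 4 * 3 * 2 * 3 = 10886400

Answer: 10886400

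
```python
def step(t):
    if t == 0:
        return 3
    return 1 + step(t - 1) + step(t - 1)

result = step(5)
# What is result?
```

step(t) = 1 + 2·step(t-1), step(0)=3. Closed form: (3+1)·2^5 - 1 = 127.

Answer: 127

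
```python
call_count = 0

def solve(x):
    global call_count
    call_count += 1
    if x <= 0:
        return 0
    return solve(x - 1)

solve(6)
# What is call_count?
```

Linear recursion stepping by 1: 7 calls from x=6 down to ≤0.

Answer: 7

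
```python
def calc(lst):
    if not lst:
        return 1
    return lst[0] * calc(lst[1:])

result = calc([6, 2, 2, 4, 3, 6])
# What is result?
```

Product over [6, 2, 2, 4, 3, 6] = 6 * 2 * 2 * 4 * 3 * 6 = 1728

Answer: 1728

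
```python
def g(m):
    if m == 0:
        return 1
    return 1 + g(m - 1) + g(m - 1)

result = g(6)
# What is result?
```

g(m) = 1 + 2·g(m-1), g(0)=1. Closed form: (1+1)·2^6 - 1 = 127.

Answer: 127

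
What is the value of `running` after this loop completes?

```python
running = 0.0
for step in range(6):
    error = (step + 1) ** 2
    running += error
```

Sum of squared losses 1² + 2² + ... + 6²
`running` takes the values: 0.0 → 1.0 → 5.0 → 14.0 → 30.0 → 55.0 → 91.0

Answer: 91.0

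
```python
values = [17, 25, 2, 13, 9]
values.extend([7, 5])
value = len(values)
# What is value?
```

Trace:
`values = [17, 25, 2, 13, 9]` → values = [17, 25, 2, 13, 9]
`values.extend([7, 5])` → values = [17, 25, 2, 13, 9, 7, 5]
`value = len(values)` → value = 7
So value = 7

Answer: 7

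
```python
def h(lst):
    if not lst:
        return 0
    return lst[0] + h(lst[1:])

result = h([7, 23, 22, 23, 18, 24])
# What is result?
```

7 + 23 + 22 + 23 + 18 + 24 + 0 = 117

Answer: 117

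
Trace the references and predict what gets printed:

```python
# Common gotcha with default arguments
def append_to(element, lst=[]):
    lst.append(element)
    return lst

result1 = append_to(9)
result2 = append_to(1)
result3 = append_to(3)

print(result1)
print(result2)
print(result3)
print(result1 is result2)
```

Key concept: mutable default argument gotcha.
Step by step:
`result1 = append_to(9)` → result1 = [9]
`result2 = append_to(1)` → result1 = [9, 1] (same object as result2); result2 = [9, 1] (same object as result1)
`result3 = append_to(3)` → result1 = [9, 1, 3] (same object as result2, result3); result2 = [9, 1, 3] (same object as result1, result3); result3 = [9, 1, 3] (same object as result1, result2)
`print(result1)` → prints [9, 1, 3]
`print(result2)` → prints [9, 1, 3]
`print(result3)` → prints [9, 1, 3]
`print(result1 is result2)` → prints True

Answer:
[9, 1, 3]
[9, 1, 3]
[9, 1, 3]
True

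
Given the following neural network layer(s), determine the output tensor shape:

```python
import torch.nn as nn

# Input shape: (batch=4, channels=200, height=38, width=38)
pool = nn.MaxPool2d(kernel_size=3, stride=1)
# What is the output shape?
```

Input: (4, 200, 38, 38) -> Output: (4, 200, 36, 36)

Answer: (4, 200, 36, 36)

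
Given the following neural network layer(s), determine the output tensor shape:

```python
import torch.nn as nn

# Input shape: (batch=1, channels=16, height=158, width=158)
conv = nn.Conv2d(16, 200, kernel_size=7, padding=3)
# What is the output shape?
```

Input: (1, 16, 158, 158) -> Output: (1, 200, 158, 158)

Answer: (1, 200, 158, 158)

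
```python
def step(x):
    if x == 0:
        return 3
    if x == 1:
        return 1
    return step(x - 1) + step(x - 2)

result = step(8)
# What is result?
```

Build up from base cases: step(0)=3, step(1)=1, step(2)=4, step(3)=5, step(4)=9, step(5)=14, step(6)=23, ..., step(8)=60

Answer: 60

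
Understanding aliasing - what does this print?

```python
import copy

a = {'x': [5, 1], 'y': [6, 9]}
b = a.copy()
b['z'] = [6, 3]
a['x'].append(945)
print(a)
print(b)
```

Key concept: shallow copy of dict with mutable values.
Step by step:
`a = {'x': [5, 1], 'y': [6, 9]}` → a = {'x': [5, 1], 'y': [6, 9]}
`b = a.copy()` → b = {'x': [5, 1], 'y': [6, 9]}
`b['z'] = [6, 3]` → b = {'x': [5, 1], 'y': [6, 9], 'z': [6, 3]}
`a['x'].append(945)` → a = {'x': [5, 1, 945], 'y': [6, 9]}; b = {'x': [5, 1, 945], 'y': [6, 9], 'z': [6, 3]}
`print(a)` → prints {'x': [5, 1, 945], 'y': [6, 9]}
`print(b)` → prints {'x': [5, 1, 945], 'y': [6, 9], 'z': [6, 3]}

Answer:
{'x': [5, 1, 945], 'y': [6, 9]}
{'x': [5, 1, 945], 'y': [6, 9], 'z': [6, 3]}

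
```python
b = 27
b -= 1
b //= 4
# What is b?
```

Trace:
`b = 27` → b = 27
`b -= 1` → b = 26
`b //= 4` → b = 6
So b = 6

Answer: 6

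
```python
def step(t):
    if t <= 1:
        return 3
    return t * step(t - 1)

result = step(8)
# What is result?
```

step(8) = 8 * 7 * 6 * 5 * 4 * 3 * 2 * 3 = 120960

Answer: 120960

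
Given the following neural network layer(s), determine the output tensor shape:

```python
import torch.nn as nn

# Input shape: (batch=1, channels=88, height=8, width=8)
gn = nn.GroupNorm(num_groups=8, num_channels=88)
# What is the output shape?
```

Input: (1, 88, 8, 8) -> Output: (1, 88, 8, 8)

Answer: (1, 88, 8, 8)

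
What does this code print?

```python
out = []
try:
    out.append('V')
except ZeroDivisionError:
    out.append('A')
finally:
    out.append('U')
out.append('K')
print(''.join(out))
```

Execution trace: 'V' (try body, no exception) → 'U' (finally) → 'K' (after the try/except). Output: VUK

Answer: VUK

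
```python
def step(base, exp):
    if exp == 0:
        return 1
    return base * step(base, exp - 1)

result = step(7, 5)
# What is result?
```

step(7, 5) = 7 * 7 * 7 * 7 * 7 = 16807

Answer: 16807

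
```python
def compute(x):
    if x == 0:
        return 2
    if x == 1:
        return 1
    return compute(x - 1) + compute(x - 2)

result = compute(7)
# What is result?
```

Build up from base cases: compute(0)=2, compute(1)=1, compute(2)=3, compute(3)=4, compute(4)=7, compute(5)=11, compute(6)=18, ..., compute(7)=29

Answer: 29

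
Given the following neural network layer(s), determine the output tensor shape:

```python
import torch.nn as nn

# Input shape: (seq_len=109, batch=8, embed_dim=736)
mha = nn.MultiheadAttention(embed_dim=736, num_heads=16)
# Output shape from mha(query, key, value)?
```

Input: (109, 8, 736) -> Output: (109, 8, 736)

Answer: (109, 8, 736)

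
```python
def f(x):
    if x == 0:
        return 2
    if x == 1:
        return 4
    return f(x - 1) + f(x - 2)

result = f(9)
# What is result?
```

Build up from base cases: f(0)=2, f(1)=4, f(2)=6, f(3)=10, f(4)=16, f(5)=26, f(6)=42, ..., f(9)=178

Answer: 178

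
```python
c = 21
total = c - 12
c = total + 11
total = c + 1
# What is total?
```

Trace:
`c = 21` → c = 21
`total = c - 12` → total = 9
`c = total + 11` → c = 20
`total = c + 1` → total = 21
So total = 21

Answer: 21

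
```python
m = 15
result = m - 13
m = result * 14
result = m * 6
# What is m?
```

Trace:
`m = 15` → m = 15
`result = m - 13` → result = 2
`m = result * 14` → m = 28
`result = m * 6` → result = 168
So m = 28

Answer: 28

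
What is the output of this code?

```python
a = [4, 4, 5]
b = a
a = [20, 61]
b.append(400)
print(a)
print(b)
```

Key concept: rebinding vs mutation: a is rebound to a new list, b still points at the original.
Step by step:
`a = [4, 4, 5]` → a = [4, 4, 5]
`b = a` → b = [4, 4, 5] (same object as a)
`a = [20, 61]` → a = [20, 61]
`b.append(400)` → b = [4, 4, 5, 400]
`print(a)` → prints [20, 61]
`print(b)` → prints [4, 4, 5, 400]

Answer:
[20, 61]
[4, 4, 5, 400]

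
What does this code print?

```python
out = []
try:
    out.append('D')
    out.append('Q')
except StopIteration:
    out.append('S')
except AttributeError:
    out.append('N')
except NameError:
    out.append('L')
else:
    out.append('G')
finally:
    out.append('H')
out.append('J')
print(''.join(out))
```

Execution trace: 'D' (try body) → 'Q' (try body, no exception) → 'G' (else) → 'H' (finally) → 'J' (after the try/except). Output: DQGHJ

Answer: DQGHJ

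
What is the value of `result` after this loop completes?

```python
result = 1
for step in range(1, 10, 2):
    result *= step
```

Product of 1, 3, 5, ... up to 9
`result` takes the values: 1 → 3 → 15 → 105 → 945

Answer: 945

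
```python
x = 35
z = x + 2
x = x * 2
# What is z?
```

Trace:
`x = 35` → x = 35
`z = x + 2` → z = 37
`x = x * 2` → x = 70
So z = 37

Answer: 37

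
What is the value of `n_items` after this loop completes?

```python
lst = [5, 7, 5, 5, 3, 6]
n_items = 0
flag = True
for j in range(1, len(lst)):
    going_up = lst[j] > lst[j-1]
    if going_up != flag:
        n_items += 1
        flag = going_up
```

Count direction changes in [5, 7, 5, 5, 3, 6]
`n_items` takes the values: 0 → 1 → 2

Answer: 2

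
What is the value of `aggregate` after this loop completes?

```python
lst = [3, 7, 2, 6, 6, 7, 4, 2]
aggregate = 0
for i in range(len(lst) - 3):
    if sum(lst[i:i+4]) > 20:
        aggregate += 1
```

Count windows with sum > 20
`aggregate` takes the values: 0 → 1 → 2 → 3

Answer: 3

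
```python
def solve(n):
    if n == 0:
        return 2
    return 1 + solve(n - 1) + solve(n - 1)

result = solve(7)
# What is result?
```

solve(n) = 1 + 2·solve(n-1), solve(0)=2. Closed form: (2+1)·2^7 - 1 = 383.

Answer: 383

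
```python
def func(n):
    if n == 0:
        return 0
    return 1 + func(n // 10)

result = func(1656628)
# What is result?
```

Count of digits of 1656628: 7

Answer: 7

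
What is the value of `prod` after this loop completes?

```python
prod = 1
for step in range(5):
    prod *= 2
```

2^5 = 32
`prod` takes the values: 1 → 2 → 4 → 8 → 16 → 32

Answer: 32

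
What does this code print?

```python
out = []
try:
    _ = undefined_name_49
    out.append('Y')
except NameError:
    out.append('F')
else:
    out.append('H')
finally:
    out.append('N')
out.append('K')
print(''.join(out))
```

Execution trace: 'F' (except NameError) → 'N' (finally) → 'K' (after the try/except). Output: FNK

Answer: FNK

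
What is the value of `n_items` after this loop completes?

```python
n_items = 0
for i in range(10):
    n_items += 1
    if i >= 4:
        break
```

Loop breaks when i reaches 4, n_items is 5
`n_items` takes the values: 0 → 1 → 2 → 3 → 4 → 5

Answer: 5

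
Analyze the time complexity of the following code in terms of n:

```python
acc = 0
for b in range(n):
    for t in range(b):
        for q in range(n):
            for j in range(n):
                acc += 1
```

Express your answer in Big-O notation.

Each loop level contributes: n × n × n × n. Multiplying the contributions gives O(n^4).

Answer: O(n^4)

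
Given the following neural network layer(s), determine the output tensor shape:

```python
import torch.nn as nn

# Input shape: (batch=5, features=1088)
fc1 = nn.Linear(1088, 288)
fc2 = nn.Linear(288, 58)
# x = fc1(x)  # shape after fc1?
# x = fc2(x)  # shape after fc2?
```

Input: (5, 1088) -> after fc1: (5, 288) -> Output: (5, 58)

Answer: (5, 58)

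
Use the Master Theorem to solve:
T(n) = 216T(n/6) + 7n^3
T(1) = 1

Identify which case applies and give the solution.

a=216, b=6, f(n)=7n^3. log_6(216) = 3. Since c=3 = 3, Case 2 applies: T(n) = Θ(n^log_b(a) · log n) = O(n^3 log n).

Answer: O(n^3 log n) - Case 2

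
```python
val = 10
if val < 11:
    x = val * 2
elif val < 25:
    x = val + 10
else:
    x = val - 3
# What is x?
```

Trace:
`val = 10` → val = 10
`if val < 11: ...` → val < 11 is True → x = 20
So x = 20

Answer: 20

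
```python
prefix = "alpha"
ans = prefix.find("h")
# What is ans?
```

Trace:
`prefix = "alpha"` → prefix = 'alpha'
`ans = prefix.find("h")` → ans = 3
So ans = 3

Answer: 3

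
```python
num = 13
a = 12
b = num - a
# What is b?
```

Trace:
`num = 13` → num = 13
`a = 12` → a = 12
`b = num - a` → b = 1
So b = 1

Answer: 1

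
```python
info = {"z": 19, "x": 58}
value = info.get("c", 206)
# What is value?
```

Trace:
`info = {"z": 19, "x": 58}` → info = {'z': 19, 'x': 58}
`value = info.get("c", 206)` → value = 206
So value = 206

Answer: 206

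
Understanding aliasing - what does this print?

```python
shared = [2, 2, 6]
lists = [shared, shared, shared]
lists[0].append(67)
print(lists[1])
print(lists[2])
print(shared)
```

Key concept: list of same reference.
Step by step:
`shared = [2, 2, 6]` → shared = [2, 2, 6]
`lists = [shared, shared, shared]` → lists = [[2, 2, 6], [2, 2, 6], [2, 2, 6]]
`lists[0].append(67)` → shared = [2, 2, 6, 67]; lists = [[2, 2, 6, 67], [2, 2, 6, 67], [2, 2, 6, 67]]
`print(lists[1])` → prints [2, 2, 6, 67]
`print(lists[2])` → prints [2, 2, 6, 67]
`print(shared)` → prints [2, 2, 6, 67]

Answer:
[2, 2, 6, 67]
[2, 2, 6, 67]
[2, 2, 6, 67]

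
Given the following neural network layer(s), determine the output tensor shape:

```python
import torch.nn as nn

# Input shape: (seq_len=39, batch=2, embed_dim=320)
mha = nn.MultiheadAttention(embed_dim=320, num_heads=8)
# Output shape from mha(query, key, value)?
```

Input: (39, 2, 320) -> Output: (39, 2, 320)

Answer: (39, 2, 320)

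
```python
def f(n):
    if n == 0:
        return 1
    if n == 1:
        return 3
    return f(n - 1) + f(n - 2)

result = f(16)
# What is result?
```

Build up from base cases: f(0)=1, f(1)=3, f(2)=4, f(3)=7, f(4)=11, f(5)=18, f(6)=29, ..., f(16)=3571

Answer: 3571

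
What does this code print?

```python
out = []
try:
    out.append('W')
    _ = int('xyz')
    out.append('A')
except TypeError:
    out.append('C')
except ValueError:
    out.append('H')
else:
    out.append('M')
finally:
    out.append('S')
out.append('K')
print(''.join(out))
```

Execution trace: 'W' (try body) → 'H' (except ValueError) → 'S' (finally) → 'K' (after the try/except). Output: WHSK

Answer: WHSK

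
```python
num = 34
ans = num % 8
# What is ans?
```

Trace:
`num = 34` → num = 34
`ans = num % 8` → ans = 2
So ans = 2

Answer: 2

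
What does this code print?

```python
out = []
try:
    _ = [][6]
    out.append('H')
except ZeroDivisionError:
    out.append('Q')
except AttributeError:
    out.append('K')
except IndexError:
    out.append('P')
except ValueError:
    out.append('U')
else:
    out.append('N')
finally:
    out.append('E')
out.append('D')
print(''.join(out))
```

Execution trace: 'P' (except IndexError) → 'E' (finally) → 'D' (after the try/except). Output: PED

Answer: PED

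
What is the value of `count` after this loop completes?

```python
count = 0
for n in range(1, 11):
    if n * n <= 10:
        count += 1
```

Count numbers where n² ≤ 10
`count` takes the values: 0 → 1 → 2 → 3

Answer: 3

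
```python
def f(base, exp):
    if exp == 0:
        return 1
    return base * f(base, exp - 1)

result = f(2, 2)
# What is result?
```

f(2, 2) = 2 * 2 = 4

Answer: 4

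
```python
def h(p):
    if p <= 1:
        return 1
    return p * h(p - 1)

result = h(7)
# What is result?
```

h(7) = 7 * 6 * 5 * 4 * 3 * 2 * 1 = 5040

Answer: 5040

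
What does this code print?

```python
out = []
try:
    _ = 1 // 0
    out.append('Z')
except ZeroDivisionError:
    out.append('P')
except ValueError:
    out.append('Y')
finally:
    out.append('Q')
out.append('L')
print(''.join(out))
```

Execution trace: 'P' (except ZeroDivisionError) → 'Q' (finally) → 'L' (after the try/except). Output: PQL

Answer: PQL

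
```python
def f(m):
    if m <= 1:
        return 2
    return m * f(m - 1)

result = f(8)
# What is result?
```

f(8) = 8 * 7 * 6 * 5 * 4 * 3 * 2 * 2 = 80640

Answer: 80640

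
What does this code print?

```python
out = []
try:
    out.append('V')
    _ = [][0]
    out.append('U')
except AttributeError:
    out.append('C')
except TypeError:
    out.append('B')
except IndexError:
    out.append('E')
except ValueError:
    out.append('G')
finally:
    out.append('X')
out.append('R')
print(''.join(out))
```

Execution trace: 'V' (try body) → 'E' (except IndexError) → 'X' (finally) → 'R' (after the try/except). Output: VEXR

Answer: VEXR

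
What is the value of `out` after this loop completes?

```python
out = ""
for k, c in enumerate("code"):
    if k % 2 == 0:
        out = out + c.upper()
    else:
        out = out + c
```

Uppercase even positions in 'code'
`out` takes the values: "" → "C" → "Co" → "CoD" → "CoDe"

Answer: "CoDe"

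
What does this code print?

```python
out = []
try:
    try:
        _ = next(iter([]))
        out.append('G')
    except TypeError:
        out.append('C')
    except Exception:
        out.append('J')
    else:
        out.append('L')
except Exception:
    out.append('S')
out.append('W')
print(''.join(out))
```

Execution trace: 'J' (inner except Exception) → 'W' (after the try/except). Output: JW

Answer: JW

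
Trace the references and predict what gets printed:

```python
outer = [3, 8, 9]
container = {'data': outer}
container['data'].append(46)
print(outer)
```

Key concept: dict holds reference to list.
Step by step:
`outer = [3, 8, 9]` → outer = [3, 8, 9]
`container = {'data': outer}` → container = {'data': [3, 8, 9]}
`container['data'].append(46)` → outer = [3, 8, 9, 46]; container = {'data': [3, 8, 9, 46]}
`print(outer)` → prints [3, 8, 9, 46]

Answer: [3, 8, 9, 46]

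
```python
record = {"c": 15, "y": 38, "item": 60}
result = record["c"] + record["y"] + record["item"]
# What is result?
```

Trace:
`record = {"c": 15, "y": 38, "item": 60}` → record = {'c': 15, 'y': 38, 'item': 60}
`result = record["c"] + record["y"] + record["item"]` → result = 113
So result = 113

Answer: 113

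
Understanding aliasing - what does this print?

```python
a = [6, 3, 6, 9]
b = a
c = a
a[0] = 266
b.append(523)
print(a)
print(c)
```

Key concept: multiple aliases.
Step by step:
`a = [6, 3, 6, 9]` → a = [6, 3, 6, 9]
`b = a` → b = [6, 3, 6, 9] (same object as a)
`c = a` → c = [6, 3, 6, 9] (same object as a, b)
`a[0] = 266` → a = [266, 3, 6, 9] (same object as b, c); b = [266, 3, 6, 9] (same object as a, c); c = [266, 3, 6, 9] (same object as a, b)
`b.append(523)` → a = [266, 3, 6, 9, 523] (same object as b, c); b = [266, 3, 6, 9, 523] (same object as a, c); c = [266, 3, 6, 9, 523] (same object as a, b)
`print(a)` → prints [266, 3, 6, 9, 523]
`print(c)` → prints [266, 3, 6, 9, 523]

Answer:
[266, 3, 6, 9, 523]
[266, 3, 6, 9, 523]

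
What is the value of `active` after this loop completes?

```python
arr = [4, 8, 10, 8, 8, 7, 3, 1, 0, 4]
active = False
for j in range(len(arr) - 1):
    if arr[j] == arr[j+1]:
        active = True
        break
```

Check consecutive duplicates in [4, 8, 10, 8, 8, 7, 3, 1, 0, 4]
`active` takes the values: False → True

Answer: True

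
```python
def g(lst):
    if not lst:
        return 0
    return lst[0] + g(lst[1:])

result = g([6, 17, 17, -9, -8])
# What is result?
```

6 + 17 + 17 + (-9) + (-8) + 0 = 23

Answer: 23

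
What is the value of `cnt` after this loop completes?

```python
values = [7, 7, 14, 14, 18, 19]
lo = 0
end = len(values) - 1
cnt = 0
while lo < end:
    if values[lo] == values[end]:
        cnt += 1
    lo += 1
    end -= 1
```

Count matching pairs from ends
`cnt` takes the values: 0 → 1

Answer: 1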